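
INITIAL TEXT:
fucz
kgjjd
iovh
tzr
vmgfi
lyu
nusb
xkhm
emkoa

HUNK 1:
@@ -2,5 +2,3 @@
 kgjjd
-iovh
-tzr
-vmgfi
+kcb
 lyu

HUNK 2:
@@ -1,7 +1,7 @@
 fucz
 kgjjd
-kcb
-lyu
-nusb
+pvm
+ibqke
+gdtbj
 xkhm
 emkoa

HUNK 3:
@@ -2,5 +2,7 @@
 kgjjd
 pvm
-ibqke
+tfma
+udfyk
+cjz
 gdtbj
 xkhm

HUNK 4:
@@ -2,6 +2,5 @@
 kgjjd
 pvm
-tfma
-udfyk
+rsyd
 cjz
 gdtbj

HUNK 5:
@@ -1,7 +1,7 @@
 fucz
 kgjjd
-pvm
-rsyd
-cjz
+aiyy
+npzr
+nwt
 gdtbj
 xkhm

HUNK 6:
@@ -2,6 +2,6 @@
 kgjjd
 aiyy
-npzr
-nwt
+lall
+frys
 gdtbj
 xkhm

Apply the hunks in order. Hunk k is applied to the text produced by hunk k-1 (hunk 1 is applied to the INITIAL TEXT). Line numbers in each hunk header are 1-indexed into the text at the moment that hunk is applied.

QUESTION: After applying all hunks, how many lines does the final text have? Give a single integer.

Hunk 1: at line 2 remove [iovh,tzr,vmgfi] add [kcb] -> 7 lines: fucz kgjjd kcb lyu nusb xkhm emkoa
Hunk 2: at line 1 remove [kcb,lyu,nusb] add [pvm,ibqke,gdtbj] -> 7 lines: fucz kgjjd pvm ibqke gdtbj xkhm emkoa
Hunk 3: at line 2 remove [ibqke] add [tfma,udfyk,cjz] -> 9 lines: fucz kgjjd pvm tfma udfyk cjz gdtbj xkhm emkoa
Hunk 4: at line 2 remove [tfma,udfyk] add [rsyd] -> 8 lines: fucz kgjjd pvm rsyd cjz gdtbj xkhm emkoa
Hunk 5: at line 1 remove [pvm,rsyd,cjz] add [aiyy,npzr,nwt] -> 8 lines: fucz kgjjd aiyy npzr nwt gdtbj xkhm emkoa
Hunk 6: at line 2 remove [npzr,nwt] add [lall,frys] -> 8 lines: fucz kgjjd aiyy lall frys gdtbj xkhm emkoa
Final line count: 8

Answer: 8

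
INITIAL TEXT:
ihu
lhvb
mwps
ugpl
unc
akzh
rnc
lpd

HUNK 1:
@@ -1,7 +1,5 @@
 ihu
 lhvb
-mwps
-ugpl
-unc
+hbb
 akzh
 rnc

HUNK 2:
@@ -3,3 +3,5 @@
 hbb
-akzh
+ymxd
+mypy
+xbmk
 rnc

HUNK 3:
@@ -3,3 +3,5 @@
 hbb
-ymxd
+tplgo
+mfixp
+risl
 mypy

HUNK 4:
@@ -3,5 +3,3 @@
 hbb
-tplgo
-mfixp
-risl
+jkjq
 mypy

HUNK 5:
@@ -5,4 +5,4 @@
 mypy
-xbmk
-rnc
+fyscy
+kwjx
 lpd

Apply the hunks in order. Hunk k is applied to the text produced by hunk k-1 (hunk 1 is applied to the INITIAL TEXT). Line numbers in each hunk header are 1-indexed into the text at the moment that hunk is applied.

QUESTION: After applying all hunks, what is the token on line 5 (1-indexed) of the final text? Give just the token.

Hunk 1: at line 1 remove [mwps,ugpl,unc] add [hbb] -> 6 lines: ihu lhvb hbb akzh rnc lpd
Hunk 2: at line 3 remove [akzh] add [ymxd,mypy,xbmk] -> 8 lines: ihu lhvb hbb ymxd mypy xbmk rnc lpd
Hunk 3: at line 3 remove [ymxd] add [tplgo,mfixp,risl] -> 10 lines: ihu lhvb hbb tplgo mfixp risl mypy xbmk rnc lpd
Hunk 4: at line 3 remove [tplgo,mfixp,risl] add [jkjq] -> 8 lines: ihu lhvb hbb jkjq mypy xbmk rnc lpd
Hunk 5: at line 5 remove [xbmk,rnc] add [fyscy,kwjx] -> 8 lines: ihu lhvb hbb jkjq mypy fyscy kwjx lpd
Final line 5: mypy

Answer: mypy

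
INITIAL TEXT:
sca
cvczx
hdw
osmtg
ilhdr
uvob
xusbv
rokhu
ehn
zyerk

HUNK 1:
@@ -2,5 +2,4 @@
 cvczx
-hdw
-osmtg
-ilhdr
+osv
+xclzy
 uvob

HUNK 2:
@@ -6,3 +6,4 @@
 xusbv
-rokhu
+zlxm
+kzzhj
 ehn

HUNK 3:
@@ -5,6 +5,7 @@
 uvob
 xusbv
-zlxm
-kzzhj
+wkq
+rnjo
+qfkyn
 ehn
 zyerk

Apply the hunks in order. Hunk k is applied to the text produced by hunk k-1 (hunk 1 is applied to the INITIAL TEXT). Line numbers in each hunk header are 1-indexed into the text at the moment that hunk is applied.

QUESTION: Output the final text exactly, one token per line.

Hunk 1: at line 2 remove [hdw,osmtg,ilhdr] add [osv,xclzy] -> 9 lines: sca cvczx osv xclzy uvob xusbv rokhu ehn zyerk
Hunk 2: at line 6 remove [rokhu] add [zlxm,kzzhj] -> 10 lines: sca cvczx osv xclzy uvob xusbv zlxm kzzhj ehn zyerk
Hunk 3: at line 5 remove [zlxm,kzzhj] add [wkq,rnjo,qfkyn] -> 11 lines: sca cvczx osv xclzy uvob xusbv wkq rnjo qfkyn ehn zyerk

Answer: sca
cvczx
osv
xclzy
uvob
xusbv
wkq
rnjo
qfkyn
ehn
zyerk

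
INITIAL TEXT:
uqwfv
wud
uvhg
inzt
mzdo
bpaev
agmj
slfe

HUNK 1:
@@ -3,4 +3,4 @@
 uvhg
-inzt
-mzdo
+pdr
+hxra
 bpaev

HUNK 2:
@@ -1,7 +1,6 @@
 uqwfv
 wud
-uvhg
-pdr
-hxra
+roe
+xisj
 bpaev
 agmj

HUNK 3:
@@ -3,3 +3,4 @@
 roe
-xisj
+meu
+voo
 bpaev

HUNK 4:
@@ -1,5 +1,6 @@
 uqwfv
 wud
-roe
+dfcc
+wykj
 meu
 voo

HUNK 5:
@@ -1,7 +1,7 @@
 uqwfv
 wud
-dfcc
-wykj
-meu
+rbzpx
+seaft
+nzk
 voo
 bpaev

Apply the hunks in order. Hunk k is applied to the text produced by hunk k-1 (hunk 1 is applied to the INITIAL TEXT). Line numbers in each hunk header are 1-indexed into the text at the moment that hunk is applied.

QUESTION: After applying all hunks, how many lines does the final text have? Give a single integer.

Answer: 9

Derivation:
Hunk 1: at line 3 remove [inzt,mzdo] add [pdr,hxra] -> 8 lines: uqwfv wud uvhg pdr hxra bpaev agmj slfe
Hunk 2: at line 1 remove [uvhg,pdr,hxra] add [roe,xisj] -> 7 lines: uqwfv wud roe xisj bpaev agmj slfe
Hunk 3: at line 3 remove [xisj] add [meu,voo] -> 8 lines: uqwfv wud roe meu voo bpaev agmj slfe
Hunk 4: at line 1 remove [roe] add [dfcc,wykj] -> 9 lines: uqwfv wud dfcc wykj meu voo bpaev agmj slfe
Hunk 5: at line 1 remove [dfcc,wykj,meu] add [rbzpx,seaft,nzk] -> 9 lines: uqwfv wud rbzpx seaft nzk voo bpaev agmj slfe
Final line count: 9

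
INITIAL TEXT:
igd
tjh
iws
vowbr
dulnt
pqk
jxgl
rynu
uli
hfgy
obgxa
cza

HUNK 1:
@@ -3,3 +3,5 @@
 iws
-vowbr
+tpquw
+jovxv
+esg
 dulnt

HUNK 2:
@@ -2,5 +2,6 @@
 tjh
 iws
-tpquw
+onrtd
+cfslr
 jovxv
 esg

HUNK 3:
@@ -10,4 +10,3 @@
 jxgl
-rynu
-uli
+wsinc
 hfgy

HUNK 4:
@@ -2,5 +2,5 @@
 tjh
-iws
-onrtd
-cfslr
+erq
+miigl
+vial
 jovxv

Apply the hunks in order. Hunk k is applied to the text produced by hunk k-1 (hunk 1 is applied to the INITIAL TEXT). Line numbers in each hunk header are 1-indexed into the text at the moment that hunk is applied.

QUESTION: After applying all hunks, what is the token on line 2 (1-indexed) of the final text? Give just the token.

Answer: tjh

Derivation:
Hunk 1: at line 3 remove [vowbr] add [tpquw,jovxv,esg] -> 14 lines: igd tjh iws tpquw jovxv esg dulnt pqk jxgl rynu uli hfgy obgxa cza
Hunk 2: at line 2 remove [tpquw] add [onrtd,cfslr] -> 15 lines: igd tjh iws onrtd cfslr jovxv esg dulnt pqk jxgl rynu uli hfgy obgxa cza
Hunk 3: at line 10 remove [rynu,uli] add [wsinc] -> 14 lines: igd tjh iws onrtd cfslr jovxv esg dulnt pqk jxgl wsinc hfgy obgxa cza
Hunk 4: at line 2 remove [iws,onrtd,cfslr] add [erq,miigl,vial] -> 14 lines: igd tjh erq miigl vial jovxv esg dulnt pqk jxgl wsinc hfgy obgxa cza
Final line 2: tjh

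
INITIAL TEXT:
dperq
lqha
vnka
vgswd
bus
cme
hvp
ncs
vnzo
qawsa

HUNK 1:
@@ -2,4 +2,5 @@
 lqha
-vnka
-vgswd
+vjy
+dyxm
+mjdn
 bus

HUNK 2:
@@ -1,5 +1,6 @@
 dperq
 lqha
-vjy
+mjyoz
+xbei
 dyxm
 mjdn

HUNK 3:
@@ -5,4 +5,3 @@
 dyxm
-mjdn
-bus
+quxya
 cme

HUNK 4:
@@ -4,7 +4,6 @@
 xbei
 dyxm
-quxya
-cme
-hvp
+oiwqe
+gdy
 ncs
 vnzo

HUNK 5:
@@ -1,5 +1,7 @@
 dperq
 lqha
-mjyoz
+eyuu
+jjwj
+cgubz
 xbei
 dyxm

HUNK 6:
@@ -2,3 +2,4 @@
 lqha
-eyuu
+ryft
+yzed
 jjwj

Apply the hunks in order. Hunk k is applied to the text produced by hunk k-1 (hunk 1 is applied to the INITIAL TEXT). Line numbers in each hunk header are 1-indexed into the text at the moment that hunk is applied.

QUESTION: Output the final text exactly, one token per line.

Hunk 1: at line 2 remove [vnka,vgswd] add [vjy,dyxm,mjdn] -> 11 lines: dperq lqha vjy dyxm mjdn bus cme hvp ncs vnzo qawsa
Hunk 2: at line 1 remove [vjy] add [mjyoz,xbei] -> 12 lines: dperq lqha mjyoz xbei dyxm mjdn bus cme hvp ncs vnzo qawsa
Hunk 3: at line 5 remove [mjdn,bus] add [quxya] -> 11 lines: dperq lqha mjyoz xbei dyxm quxya cme hvp ncs vnzo qawsa
Hunk 4: at line 4 remove [quxya,cme,hvp] add [oiwqe,gdy] -> 10 lines: dperq lqha mjyoz xbei dyxm oiwqe gdy ncs vnzo qawsa
Hunk 5: at line 1 remove [mjyoz] add [eyuu,jjwj,cgubz] -> 12 lines: dperq lqha eyuu jjwj cgubz xbei dyxm oiwqe gdy ncs vnzo qawsa
Hunk 6: at line 2 remove [eyuu] add [ryft,yzed] -> 13 lines: dperq lqha ryft yzed jjwj cgubz xbei dyxm oiwqe gdy ncs vnzo qawsa

Answer: dperq
lqha
ryft
yzed
jjwj
cgubz
xbei
dyxm
oiwqe
gdy
ncs
vnzo
qawsa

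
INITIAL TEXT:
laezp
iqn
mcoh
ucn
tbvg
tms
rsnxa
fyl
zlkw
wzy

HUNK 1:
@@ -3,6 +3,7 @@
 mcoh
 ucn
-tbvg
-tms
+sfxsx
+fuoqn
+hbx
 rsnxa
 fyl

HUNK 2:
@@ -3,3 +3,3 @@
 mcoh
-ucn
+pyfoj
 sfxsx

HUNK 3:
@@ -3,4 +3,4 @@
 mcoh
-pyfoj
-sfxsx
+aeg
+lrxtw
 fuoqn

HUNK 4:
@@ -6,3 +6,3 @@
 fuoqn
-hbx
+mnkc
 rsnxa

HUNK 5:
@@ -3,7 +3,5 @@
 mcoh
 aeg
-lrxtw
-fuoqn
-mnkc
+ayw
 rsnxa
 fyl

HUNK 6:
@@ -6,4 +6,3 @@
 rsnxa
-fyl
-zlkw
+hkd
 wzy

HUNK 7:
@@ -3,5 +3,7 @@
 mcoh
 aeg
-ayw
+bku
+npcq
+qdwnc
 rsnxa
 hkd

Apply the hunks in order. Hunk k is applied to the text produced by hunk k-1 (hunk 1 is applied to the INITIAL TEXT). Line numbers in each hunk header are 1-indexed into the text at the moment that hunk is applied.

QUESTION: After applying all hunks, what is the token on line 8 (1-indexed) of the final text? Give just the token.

Hunk 1: at line 3 remove [tbvg,tms] add [sfxsx,fuoqn,hbx] -> 11 lines: laezp iqn mcoh ucn sfxsx fuoqn hbx rsnxa fyl zlkw wzy
Hunk 2: at line 3 remove [ucn] add [pyfoj] -> 11 lines: laezp iqn mcoh pyfoj sfxsx fuoqn hbx rsnxa fyl zlkw wzy
Hunk 3: at line 3 remove [pyfoj,sfxsx] add [aeg,lrxtw] -> 11 lines: laezp iqn mcoh aeg lrxtw fuoqn hbx rsnxa fyl zlkw wzy
Hunk 4: at line 6 remove [hbx] add [mnkc] -> 11 lines: laezp iqn mcoh aeg lrxtw fuoqn mnkc rsnxa fyl zlkw wzy
Hunk 5: at line 3 remove [lrxtw,fuoqn,mnkc] add [ayw] -> 9 lines: laezp iqn mcoh aeg ayw rsnxa fyl zlkw wzy
Hunk 6: at line 6 remove [fyl,zlkw] add [hkd] -> 8 lines: laezp iqn mcoh aeg ayw rsnxa hkd wzy
Hunk 7: at line 3 remove [ayw] add [bku,npcq,qdwnc] -> 10 lines: laezp iqn mcoh aeg bku npcq qdwnc rsnxa hkd wzy
Final line 8: rsnxa

Answer: rsnxa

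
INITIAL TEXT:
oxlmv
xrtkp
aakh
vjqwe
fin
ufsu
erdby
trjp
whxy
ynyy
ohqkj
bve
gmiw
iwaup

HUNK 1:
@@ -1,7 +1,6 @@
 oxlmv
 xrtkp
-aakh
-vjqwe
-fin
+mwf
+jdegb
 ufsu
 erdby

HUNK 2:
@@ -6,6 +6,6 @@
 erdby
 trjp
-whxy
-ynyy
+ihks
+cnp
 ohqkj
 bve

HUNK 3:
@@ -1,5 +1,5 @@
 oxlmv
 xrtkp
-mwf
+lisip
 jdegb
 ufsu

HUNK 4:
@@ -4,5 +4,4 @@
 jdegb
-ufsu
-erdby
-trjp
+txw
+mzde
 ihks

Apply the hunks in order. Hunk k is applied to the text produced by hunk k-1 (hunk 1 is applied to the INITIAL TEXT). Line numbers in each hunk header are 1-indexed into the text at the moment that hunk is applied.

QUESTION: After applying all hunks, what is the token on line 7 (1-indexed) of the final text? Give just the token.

Hunk 1: at line 1 remove [aakh,vjqwe,fin] add [mwf,jdegb] -> 13 lines: oxlmv xrtkp mwf jdegb ufsu erdby trjp whxy ynyy ohqkj bve gmiw iwaup
Hunk 2: at line 6 remove [whxy,ynyy] add [ihks,cnp] -> 13 lines: oxlmv xrtkp mwf jdegb ufsu erdby trjp ihks cnp ohqkj bve gmiw iwaup
Hunk 3: at line 1 remove [mwf] add [lisip] -> 13 lines: oxlmv xrtkp lisip jdegb ufsu erdby trjp ihks cnp ohqkj bve gmiw iwaup
Hunk 4: at line 4 remove [ufsu,erdby,trjp] add [txw,mzde] -> 12 lines: oxlmv xrtkp lisip jdegb txw mzde ihks cnp ohqkj bve gmiw iwaup
Final line 7: ihks

Answer: ihks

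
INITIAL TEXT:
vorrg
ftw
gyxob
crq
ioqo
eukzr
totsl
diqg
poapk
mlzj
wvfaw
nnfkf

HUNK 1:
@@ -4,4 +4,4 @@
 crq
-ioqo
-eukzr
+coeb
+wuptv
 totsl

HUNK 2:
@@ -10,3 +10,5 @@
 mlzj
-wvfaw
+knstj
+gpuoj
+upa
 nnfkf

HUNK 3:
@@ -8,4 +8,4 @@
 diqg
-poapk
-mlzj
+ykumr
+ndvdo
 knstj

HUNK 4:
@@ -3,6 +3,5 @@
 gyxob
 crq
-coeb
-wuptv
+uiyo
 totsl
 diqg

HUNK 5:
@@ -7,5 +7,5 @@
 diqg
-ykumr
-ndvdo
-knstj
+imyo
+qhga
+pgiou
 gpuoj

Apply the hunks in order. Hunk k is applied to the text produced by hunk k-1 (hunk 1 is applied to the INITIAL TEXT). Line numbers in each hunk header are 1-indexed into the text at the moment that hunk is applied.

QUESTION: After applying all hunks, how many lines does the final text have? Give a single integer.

Answer: 13

Derivation:
Hunk 1: at line 4 remove [ioqo,eukzr] add [coeb,wuptv] -> 12 lines: vorrg ftw gyxob crq coeb wuptv totsl diqg poapk mlzj wvfaw nnfkf
Hunk 2: at line 10 remove [wvfaw] add [knstj,gpuoj,upa] -> 14 lines: vorrg ftw gyxob crq coeb wuptv totsl diqg poapk mlzj knstj gpuoj upa nnfkf
Hunk 3: at line 8 remove [poapk,mlzj] add [ykumr,ndvdo] -> 14 lines: vorrg ftw gyxob crq coeb wuptv totsl diqg ykumr ndvdo knstj gpuoj upa nnfkf
Hunk 4: at line 3 remove [coeb,wuptv] add [uiyo] -> 13 lines: vorrg ftw gyxob crq uiyo totsl diqg ykumr ndvdo knstj gpuoj upa nnfkf
Hunk 5: at line 7 remove [ykumr,ndvdo,knstj] add [imyo,qhga,pgiou] -> 13 lines: vorrg ftw gyxob crq uiyo totsl diqg imyo qhga pgiou gpuoj upa nnfkf
Final line count: 13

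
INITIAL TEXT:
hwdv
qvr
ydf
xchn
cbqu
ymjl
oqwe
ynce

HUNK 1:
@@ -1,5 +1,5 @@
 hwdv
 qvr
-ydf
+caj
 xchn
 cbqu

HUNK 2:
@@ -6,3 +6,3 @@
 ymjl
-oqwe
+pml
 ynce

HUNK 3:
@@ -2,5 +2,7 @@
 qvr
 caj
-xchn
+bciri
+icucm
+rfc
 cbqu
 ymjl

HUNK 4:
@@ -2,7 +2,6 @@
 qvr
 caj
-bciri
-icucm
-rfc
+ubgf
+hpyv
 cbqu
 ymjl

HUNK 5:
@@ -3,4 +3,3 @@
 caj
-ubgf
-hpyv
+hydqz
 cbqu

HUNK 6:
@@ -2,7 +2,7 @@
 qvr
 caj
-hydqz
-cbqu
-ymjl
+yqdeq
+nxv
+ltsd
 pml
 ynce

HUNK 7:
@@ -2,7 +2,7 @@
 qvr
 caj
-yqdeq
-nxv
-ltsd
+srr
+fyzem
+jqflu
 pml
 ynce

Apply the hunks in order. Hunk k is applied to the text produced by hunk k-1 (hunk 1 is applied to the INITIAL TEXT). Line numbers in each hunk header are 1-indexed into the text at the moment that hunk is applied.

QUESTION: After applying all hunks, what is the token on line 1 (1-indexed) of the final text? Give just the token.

Answer: hwdv

Derivation:
Hunk 1: at line 1 remove [ydf] add [caj] -> 8 lines: hwdv qvr caj xchn cbqu ymjl oqwe ynce
Hunk 2: at line 6 remove [oqwe] add [pml] -> 8 lines: hwdv qvr caj xchn cbqu ymjl pml ynce
Hunk 3: at line 2 remove [xchn] add [bciri,icucm,rfc] -> 10 lines: hwdv qvr caj bciri icucm rfc cbqu ymjl pml ynce
Hunk 4: at line 2 remove [bciri,icucm,rfc] add [ubgf,hpyv] -> 9 lines: hwdv qvr caj ubgf hpyv cbqu ymjl pml ynce
Hunk 5: at line 3 remove [ubgf,hpyv] add [hydqz] -> 8 lines: hwdv qvr caj hydqz cbqu ymjl pml ynce
Hunk 6: at line 2 remove [hydqz,cbqu,ymjl] add [yqdeq,nxv,ltsd] -> 8 lines: hwdv qvr caj yqdeq nxv ltsd pml ynce
Hunk 7: at line 2 remove [yqdeq,nxv,ltsd] add [srr,fyzem,jqflu] -> 8 lines: hwdv qvr caj srr fyzem jqflu pml ynce
Final line 1: hwdv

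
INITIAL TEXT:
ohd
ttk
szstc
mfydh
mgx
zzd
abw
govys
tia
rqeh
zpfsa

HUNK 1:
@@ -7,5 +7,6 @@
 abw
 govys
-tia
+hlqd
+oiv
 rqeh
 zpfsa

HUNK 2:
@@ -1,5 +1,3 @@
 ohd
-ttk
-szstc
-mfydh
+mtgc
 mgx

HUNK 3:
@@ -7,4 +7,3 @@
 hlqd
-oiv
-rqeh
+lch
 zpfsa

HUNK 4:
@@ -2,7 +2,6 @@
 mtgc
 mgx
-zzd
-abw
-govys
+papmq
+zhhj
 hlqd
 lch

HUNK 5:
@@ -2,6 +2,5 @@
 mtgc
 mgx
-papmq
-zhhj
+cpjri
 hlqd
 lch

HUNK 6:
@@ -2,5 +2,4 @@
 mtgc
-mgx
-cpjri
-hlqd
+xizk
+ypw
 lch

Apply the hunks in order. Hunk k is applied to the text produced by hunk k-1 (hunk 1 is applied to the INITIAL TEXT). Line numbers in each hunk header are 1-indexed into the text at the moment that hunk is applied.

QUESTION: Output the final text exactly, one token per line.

Answer: ohd
mtgc
xizk
ypw
lch
zpfsa

Derivation:
Hunk 1: at line 7 remove [tia] add [hlqd,oiv] -> 12 lines: ohd ttk szstc mfydh mgx zzd abw govys hlqd oiv rqeh zpfsa
Hunk 2: at line 1 remove [ttk,szstc,mfydh] add [mtgc] -> 10 lines: ohd mtgc mgx zzd abw govys hlqd oiv rqeh zpfsa
Hunk 3: at line 7 remove [oiv,rqeh] add [lch] -> 9 lines: ohd mtgc mgx zzd abw govys hlqd lch zpfsa
Hunk 4: at line 2 remove [zzd,abw,govys] add [papmq,zhhj] -> 8 lines: ohd mtgc mgx papmq zhhj hlqd lch zpfsa
Hunk 5: at line 2 remove [papmq,zhhj] add [cpjri] -> 7 lines: ohd mtgc mgx cpjri hlqd lch zpfsa
Hunk 6: at line 2 remove [mgx,cpjri,hlqd] add [xizk,ypw] -> 6 lines: ohd mtgc xizk ypw lch zpfsa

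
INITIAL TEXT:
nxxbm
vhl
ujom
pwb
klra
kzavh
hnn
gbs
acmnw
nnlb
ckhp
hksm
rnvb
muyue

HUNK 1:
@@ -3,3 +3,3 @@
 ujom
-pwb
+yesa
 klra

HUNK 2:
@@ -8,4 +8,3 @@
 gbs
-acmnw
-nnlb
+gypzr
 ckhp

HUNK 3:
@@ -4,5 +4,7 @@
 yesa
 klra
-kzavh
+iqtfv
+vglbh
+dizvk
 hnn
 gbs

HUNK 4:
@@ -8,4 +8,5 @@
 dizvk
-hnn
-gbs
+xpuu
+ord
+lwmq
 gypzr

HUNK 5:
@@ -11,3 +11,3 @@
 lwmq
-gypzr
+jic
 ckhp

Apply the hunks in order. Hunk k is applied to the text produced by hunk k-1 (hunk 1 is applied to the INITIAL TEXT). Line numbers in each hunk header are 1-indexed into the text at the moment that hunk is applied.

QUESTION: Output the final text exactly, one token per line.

Hunk 1: at line 3 remove [pwb] add [yesa] -> 14 lines: nxxbm vhl ujom yesa klra kzavh hnn gbs acmnw nnlb ckhp hksm rnvb muyue
Hunk 2: at line 8 remove [acmnw,nnlb] add [gypzr] -> 13 lines: nxxbm vhl ujom yesa klra kzavh hnn gbs gypzr ckhp hksm rnvb muyue
Hunk 3: at line 4 remove [kzavh] add [iqtfv,vglbh,dizvk] -> 15 lines: nxxbm vhl ujom yesa klra iqtfv vglbh dizvk hnn gbs gypzr ckhp hksm rnvb muyue
Hunk 4: at line 8 remove [hnn,gbs] add [xpuu,ord,lwmq] -> 16 lines: nxxbm vhl ujom yesa klra iqtfv vglbh dizvk xpuu ord lwmq gypzr ckhp hksm rnvb muyue
Hunk 5: at line 11 remove [gypzr] add [jic] -> 16 lines: nxxbm vhl ujom yesa klra iqtfv vglbh dizvk xpuu ord lwmq jic ckhp hksm rnvb muyue

Answer: nxxbm
vhl
ujom
yesa
klra
iqtfv
vglbh
dizvk
xpuu
ord
lwmq
jic
ckhp
hksm
rnvb
muyue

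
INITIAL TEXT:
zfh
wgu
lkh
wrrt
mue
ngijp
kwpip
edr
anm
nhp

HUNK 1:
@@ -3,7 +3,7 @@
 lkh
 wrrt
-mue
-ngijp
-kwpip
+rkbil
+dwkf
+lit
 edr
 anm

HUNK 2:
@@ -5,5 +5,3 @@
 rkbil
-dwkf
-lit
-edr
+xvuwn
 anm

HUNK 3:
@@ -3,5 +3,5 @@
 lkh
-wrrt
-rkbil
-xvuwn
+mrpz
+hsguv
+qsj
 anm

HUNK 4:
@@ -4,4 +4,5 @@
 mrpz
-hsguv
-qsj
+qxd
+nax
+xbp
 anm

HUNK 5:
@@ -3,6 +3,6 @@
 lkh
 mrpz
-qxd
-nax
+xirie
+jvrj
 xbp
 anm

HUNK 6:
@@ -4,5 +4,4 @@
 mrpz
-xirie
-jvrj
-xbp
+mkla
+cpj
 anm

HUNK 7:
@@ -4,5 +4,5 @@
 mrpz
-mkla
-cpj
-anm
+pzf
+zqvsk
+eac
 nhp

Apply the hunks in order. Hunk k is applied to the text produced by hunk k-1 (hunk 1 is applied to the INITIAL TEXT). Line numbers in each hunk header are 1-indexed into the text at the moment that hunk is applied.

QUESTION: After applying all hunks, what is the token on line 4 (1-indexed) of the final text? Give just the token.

Hunk 1: at line 3 remove [mue,ngijp,kwpip] add [rkbil,dwkf,lit] -> 10 lines: zfh wgu lkh wrrt rkbil dwkf lit edr anm nhp
Hunk 2: at line 5 remove [dwkf,lit,edr] add [xvuwn] -> 8 lines: zfh wgu lkh wrrt rkbil xvuwn anm nhp
Hunk 3: at line 3 remove [wrrt,rkbil,xvuwn] add [mrpz,hsguv,qsj] -> 8 lines: zfh wgu lkh mrpz hsguv qsj anm nhp
Hunk 4: at line 4 remove [hsguv,qsj] add [qxd,nax,xbp] -> 9 lines: zfh wgu lkh mrpz qxd nax xbp anm nhp
Hunk 5: at line 3 remove [qxd,nax] add [xirie,jvrj] -> 9 lines: zfh wgu lkh mrpz xirie jvrj xbp anm nhp
Hunk 6: at line 4 remove [xirie,jvrj,xbp] add [mkla,cpj] -> 8 lines: zfh wgu lkh mrpz mkla cpj anm nhp
Hunk 7: at line 4 remove [mkla,cpj,anm] add [pzf,zqvsk,eac] -> 8 lines: zfh wgu lkh mrpz pzf zqvsk eac nhp
Final line 4: mrpz

Answer: mrpz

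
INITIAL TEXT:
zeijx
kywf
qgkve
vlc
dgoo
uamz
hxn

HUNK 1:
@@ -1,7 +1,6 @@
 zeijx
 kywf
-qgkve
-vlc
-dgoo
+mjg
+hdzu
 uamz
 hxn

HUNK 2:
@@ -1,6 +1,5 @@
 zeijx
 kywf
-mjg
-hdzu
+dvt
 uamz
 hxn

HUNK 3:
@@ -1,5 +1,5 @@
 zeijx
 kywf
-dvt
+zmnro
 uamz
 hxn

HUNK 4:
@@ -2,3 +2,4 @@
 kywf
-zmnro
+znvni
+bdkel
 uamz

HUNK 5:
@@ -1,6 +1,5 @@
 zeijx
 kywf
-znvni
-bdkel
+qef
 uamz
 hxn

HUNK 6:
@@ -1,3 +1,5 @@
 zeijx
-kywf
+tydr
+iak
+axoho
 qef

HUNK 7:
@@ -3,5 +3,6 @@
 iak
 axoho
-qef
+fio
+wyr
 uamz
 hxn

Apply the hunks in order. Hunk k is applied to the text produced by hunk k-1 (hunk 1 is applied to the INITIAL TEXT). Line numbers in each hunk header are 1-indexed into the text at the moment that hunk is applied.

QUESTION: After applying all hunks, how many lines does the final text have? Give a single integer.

Answer: 8

Derivation:
Hunk 1: at line 1 remove [qgkve,vlc,dgoo] add [mjg,hdzu] -> 6 lines: zeijx kywf mjg hdzu uamz hxn
Hunk 2: at line 1 remove [mjg,hdzu] add [dvt] -> 5 lines: zeijx kywf dvt uamz hxn
Hunk 3: at line 1 remove [dvt] add [zmnro] -> 5 lines: zeijx kywf zmnro uamz hxn
Hunk 4: at line 2 remove [zmnro] add [znvni,bdkel] -> 6 lines: zeijx kywf znvni bdkel uamz hxn
Hunk 5: at line 1 remove [znvni,bdkel] add [qef] -> 5 lines: zeijx kywf qef uamz hxn
Hunk 6: at line 1 remove [kywf] add [tydr,iak,axoho] -> 7 lines: zeijx tydr iak axoho qef uamz hxn
Hunk 7: at line 3 remove [qef] add [fio,wyr] -> 8 lines: zeijx tydr iak axoho fio wyr uamz hxn
Final line count: 8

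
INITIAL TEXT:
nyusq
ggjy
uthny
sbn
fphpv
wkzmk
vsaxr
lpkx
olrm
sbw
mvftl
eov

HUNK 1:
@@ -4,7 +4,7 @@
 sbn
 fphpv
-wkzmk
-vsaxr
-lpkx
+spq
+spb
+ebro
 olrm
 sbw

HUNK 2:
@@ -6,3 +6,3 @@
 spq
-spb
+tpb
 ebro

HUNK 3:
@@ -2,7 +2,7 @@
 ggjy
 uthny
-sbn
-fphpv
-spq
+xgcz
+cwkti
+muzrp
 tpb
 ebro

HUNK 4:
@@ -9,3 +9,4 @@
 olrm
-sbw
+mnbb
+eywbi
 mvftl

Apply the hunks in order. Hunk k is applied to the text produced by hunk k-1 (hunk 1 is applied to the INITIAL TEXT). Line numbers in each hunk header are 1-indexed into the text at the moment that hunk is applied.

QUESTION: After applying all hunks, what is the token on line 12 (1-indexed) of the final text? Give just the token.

Answer: mvftl

Derivation:
Hunk 1: at line 4 remove [wkzmk,vsaxr,lpkx] add [spq,spb,ebro] -> 12 lines: nyusq ggjy uthny sbn fphpv spq spb ebro olrm sbw mvftl eov
Hunk 2: at line 6 remove [spb] add [tpb] -> 12 lines: nyusq ggjy uthny sbn fphpv spq tpb ebro olrm sbw mvftl eov
Hunk 3: at line 2 remove [sbn,fphpv,spq] add [xgcz,cwkti,muzrp] -> 12 lines: nyusq ggjy uthny xgcz cwkti muzrp tpb ebro olrm sbw mvftl eov
Hunk 4: at line 9 remove [sbw] add [mnbb,eywbi] -> 13 lines: nyusq ggjy uthny xgcz cwkti muzrp tpb ebro olrm mnbb eywbi mvftl eov
Final line 12: mvftl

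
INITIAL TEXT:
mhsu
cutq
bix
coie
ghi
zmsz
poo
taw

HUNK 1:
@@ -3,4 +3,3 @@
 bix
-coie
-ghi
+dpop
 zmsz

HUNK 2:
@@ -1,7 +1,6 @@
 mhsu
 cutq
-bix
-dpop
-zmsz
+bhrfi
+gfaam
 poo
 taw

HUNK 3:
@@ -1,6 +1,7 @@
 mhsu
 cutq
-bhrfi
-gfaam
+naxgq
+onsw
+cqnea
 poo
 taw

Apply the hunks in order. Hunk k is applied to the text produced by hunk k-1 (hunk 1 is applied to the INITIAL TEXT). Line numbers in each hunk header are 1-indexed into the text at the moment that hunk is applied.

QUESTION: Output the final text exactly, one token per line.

Answer: mhsu
cutq
naxgq
onsw
cqnea
poo
taw

Derivation:
Hunk 1: at line 3 remove [coie,ghi] add [dpop] -> 7 lines: mhsu cutq bix dpop zmsz poo taw
Hunk 2: at line 1 remove [bix,dpop,zmsz] add [bhrfi,gfaam] -> 6 lines: mhsu cutq bhrfi gfaam poo taw
Hunk 3: at line 1 remove [bhrfi,gfaam] add [naxgq,onsw,cqnea] -> 7 lines: mhsu cutq naxgq onsw cqnea poo taw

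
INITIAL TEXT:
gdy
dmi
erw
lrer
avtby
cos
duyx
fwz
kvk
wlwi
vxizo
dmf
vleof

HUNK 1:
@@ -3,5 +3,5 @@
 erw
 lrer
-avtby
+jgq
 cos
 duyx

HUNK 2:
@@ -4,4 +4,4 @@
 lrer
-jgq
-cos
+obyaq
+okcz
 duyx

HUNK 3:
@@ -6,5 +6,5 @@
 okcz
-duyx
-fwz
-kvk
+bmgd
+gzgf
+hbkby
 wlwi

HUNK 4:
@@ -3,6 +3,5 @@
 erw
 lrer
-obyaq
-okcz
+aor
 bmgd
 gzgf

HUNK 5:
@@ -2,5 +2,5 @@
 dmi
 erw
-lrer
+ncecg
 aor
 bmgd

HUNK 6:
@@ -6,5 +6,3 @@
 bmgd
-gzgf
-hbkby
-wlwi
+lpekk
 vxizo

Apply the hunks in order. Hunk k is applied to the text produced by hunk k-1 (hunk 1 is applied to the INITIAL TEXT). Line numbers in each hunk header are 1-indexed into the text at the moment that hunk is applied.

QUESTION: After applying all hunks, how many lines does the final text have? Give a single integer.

Answer: 10

Derivation:
Hunk 1: at line 3 remove [avtby] add [jgq] -> 13 lines: gdy dmi erw lrer jgq cos duyx fwz kvk wlwi vxizo dmf vleof
Hunk 2: at line 4 remove [jgq,cos] add [obyaq,okcz] -> 13 lines: gdy dmi erw lrer obyaq okcz duyx fwz kvk wlwi vxizo dmf vleof
Hunk 3: at line 6 remove [duyx,fwz,kvk] add [bmgd,gzgf,hbkby] -> 13 lines: gdy dmi erw lrer obyaq okcz bmgd gzgf hbkby wlwi vxizo dmf vleof
Hunk 4: at line 3 remove [obyaq,okcz] add [aor] -> 12 lines: gdy dmi erw lrer aor bmgd gzgf hbkby wlwi vxizo dmf vleof
Hunk 5: at line 2 remove [lrer] add [ncecg] -> 12 lines: gdy dmi erw ncecg aor bmgd gzgf hbkby wlwi vxizo dmf vleof
Hunk 6: at line 6 remove [gzgf,hbkby,wlwi] add [lpekk] -> 10 lines: gdy dmi erw ncecg aor bmgd lpekk vxizo dmf vleof
Final line count: 10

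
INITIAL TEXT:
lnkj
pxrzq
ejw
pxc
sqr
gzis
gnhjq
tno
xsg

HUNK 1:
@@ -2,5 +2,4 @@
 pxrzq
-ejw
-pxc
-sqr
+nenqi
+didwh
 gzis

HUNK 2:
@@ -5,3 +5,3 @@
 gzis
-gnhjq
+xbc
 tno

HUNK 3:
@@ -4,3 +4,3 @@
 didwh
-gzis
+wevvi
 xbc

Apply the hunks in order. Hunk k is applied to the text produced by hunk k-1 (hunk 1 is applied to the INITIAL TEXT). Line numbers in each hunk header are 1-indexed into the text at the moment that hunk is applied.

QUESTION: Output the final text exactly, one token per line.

Hunk 1: at line 2 remove [ejw,pxc,sqr] add [nenqi,didwh] -> 8 lines: lnkj pxrzq nenqi didwh gzis gnhjq tno xsg
Hunk 2: at line 5 remove [gnhjq] add [xbc] -> 8 lines: lnkj pxrzq nenqi didwh gzis xbc tno xsg
Hunk 3: at line 4 remove [gzis] add [wevvi] -> 8 lines: lnkj pxrzq nenqi didwh wevvi xbc tno xsg

Answer: lnkj
pxrzq
nenqi
didwh
wevvi
xbc
tno
xsg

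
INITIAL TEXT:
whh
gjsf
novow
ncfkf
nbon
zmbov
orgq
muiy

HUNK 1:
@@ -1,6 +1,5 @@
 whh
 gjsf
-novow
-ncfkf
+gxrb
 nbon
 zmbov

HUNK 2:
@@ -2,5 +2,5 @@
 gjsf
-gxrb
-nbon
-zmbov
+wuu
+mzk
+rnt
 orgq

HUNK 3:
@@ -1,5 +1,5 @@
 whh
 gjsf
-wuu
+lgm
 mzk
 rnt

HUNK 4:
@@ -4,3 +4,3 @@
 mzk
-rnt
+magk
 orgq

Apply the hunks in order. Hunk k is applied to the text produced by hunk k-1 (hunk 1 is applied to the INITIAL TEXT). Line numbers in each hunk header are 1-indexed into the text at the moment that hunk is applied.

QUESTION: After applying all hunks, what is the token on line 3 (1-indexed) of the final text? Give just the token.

Answer: lgm

Derivation:
Hunk 1: at line 1 remove [novow,ncfkf] add [gxrb] -> 7 lines: whh gjsf gxrb nbon zmbov orgq muiy
Hunk 2: at line 2 remove [gxrb,nbon,zmbov] add [wuu,mzk,rnt] -> 7 lines: whh gjsf wuu mzk rnt orgq muiy
Hunk 3: at line 1 remove [wuu] add [lgm] -> 7 lines: whh gjsf lgm mzk rnt orgq muiy
Hunk 4: at line 4 remove [rnt] add [magk] -> 7 lines: whh gjsf lgm mzk magk orgq muiy
Final line 3: lgm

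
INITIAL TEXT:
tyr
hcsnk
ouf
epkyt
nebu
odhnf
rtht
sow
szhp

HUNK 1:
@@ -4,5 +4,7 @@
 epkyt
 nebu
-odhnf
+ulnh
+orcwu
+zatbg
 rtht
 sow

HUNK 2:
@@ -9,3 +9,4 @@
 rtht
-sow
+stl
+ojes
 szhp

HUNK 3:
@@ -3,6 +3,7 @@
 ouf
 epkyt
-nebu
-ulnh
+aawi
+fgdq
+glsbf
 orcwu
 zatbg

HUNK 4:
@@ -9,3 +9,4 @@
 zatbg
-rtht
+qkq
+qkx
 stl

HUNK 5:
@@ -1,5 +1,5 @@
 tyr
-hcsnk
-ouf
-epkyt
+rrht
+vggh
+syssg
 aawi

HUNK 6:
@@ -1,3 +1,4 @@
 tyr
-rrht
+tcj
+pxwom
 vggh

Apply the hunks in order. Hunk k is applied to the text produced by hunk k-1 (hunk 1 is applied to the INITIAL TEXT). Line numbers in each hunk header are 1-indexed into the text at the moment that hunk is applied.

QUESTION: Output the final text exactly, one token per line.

Hunk 1: at line 4 remove [odhnf] add [ulnh,orcwu,zatbg] -> 11 lines: tyr hcsnk ouf epkyt nebu ulnh orcwu zatbg rtht sow szhp
Hunk 2: at line 9 remove [sow] add [stl,ojes] -> 12 lines: tyr hcsnk ouf epkyt nebu ulnh orcwu zatbg rtht stl ojes szhp
Hunk 3: at line 3 remove [nebu,ulnh] add [aawi,fgdq,glsbf] -> 13 lines: tyr hcsnk ouf epkyt aawi fgdq glsbf orcwu zatbg rtht stl ojes szhp
Hunk 4: at line 9 remove [rtht] add [qkq,qkx] -> 14 lines: tyr hcsnk ouf epkyt aawi fgdq glsbf orcwu zatbg qkq qkx stl ojes szhp
Hunk 5: at line 1 remove [hcsnk,ouf,epkyt] add [rrht,vggh,syssg] -> 14 lines: tyr rrht vggh syssg aawi fgdq glsbf orcwu zatbg qkq qkx stl ojes szhp
Hunk 6: at line 1 remove [rrht] add [tcj,pxwom] -> 15 lines: tyr tcj pxwom vggh syssg aawi fgdq glsbf orcwu zatbg qkq qkx stl ojes szhp

Answer: tyr
tcj
pxwom
vggh
syssg
aawi
fgdq
glsbf
orcwu
zatbg
qkq
qkx
stl
ojes
szhp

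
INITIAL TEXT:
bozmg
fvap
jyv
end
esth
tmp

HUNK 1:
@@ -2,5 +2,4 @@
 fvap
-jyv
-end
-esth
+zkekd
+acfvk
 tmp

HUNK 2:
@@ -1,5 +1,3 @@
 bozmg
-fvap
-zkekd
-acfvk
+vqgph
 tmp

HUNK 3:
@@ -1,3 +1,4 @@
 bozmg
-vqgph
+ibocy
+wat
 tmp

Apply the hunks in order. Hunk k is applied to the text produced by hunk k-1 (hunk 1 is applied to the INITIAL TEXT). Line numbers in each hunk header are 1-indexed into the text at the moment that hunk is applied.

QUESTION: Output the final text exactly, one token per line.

Answer: bozmg
ibocy
wat
tmp

Derivation:
Hunk 1: at line 2 remove [jyv,end,esth] add [zkekd,acfvk] -> 5 lines: bozmg fvap zkekd acfvk tmp
Hunk 2: at line 1 remove [fvap,zkekd,acfvk] add [vqgph] -> 3 lines: bozmg vqgph tmp
Hunk 3: at line 1 remove [vqgph] add [ibocy,wat] -> 4 lines: bozmg ibocy wat tmp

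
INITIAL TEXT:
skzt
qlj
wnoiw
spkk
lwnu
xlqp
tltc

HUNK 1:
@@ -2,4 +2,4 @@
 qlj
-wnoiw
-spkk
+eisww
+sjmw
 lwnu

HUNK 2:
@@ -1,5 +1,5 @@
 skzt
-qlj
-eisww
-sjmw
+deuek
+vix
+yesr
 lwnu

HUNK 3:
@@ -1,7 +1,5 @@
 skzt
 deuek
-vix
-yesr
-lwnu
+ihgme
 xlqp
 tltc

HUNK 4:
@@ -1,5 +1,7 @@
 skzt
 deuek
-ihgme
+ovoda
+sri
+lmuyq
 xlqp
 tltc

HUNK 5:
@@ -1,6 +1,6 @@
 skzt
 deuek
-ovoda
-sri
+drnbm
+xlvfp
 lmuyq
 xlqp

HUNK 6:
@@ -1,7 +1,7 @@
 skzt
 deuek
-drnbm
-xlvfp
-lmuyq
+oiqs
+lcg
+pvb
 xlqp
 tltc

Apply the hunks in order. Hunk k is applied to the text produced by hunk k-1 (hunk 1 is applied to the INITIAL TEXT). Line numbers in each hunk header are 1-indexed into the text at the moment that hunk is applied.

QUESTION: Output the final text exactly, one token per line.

Hunk 1: at line 2 remove [wnoiw,spkk] add [eisww,sjmw] -> 7 lines: skzt qlj eisww sjmw lwnu xlqp tltc
Hunk 2: at line 1 remove [qlj,eisww,sjmw] add [deuek,vix,yesr] -> 7 lines: skzt deuek vix yesr lwnu xlqp tltc
Hunk 3: at line 1 remove [vix,yesr,lwnu] add [ihgme] -> 5 lines: skzt deuek ihgme xlqp tltc
Hunk 4: at line 1 remove [ihgme] add [ovoda,sri,lmuyq] -> 7 lines: skzt deuek ovoda sri lmuyq xlqp tltc
Hunk 5: at line 1 remove [ovoda,sri] add [drnbm,xlvfp] -> 7 lines: skzt deuek drnbm xlvfp lmuyq xlqp tltc
Hunk 6: at line 1 remove [drnbm,xlvfp,lmuyq] add [oiqs,lcg,pvb] -> 7 lines: skzt deuek oiqs lcg pvb xlqp tltc

Answer: skzt
deuek
oiqs
lcg
pvb
xlqp
tltc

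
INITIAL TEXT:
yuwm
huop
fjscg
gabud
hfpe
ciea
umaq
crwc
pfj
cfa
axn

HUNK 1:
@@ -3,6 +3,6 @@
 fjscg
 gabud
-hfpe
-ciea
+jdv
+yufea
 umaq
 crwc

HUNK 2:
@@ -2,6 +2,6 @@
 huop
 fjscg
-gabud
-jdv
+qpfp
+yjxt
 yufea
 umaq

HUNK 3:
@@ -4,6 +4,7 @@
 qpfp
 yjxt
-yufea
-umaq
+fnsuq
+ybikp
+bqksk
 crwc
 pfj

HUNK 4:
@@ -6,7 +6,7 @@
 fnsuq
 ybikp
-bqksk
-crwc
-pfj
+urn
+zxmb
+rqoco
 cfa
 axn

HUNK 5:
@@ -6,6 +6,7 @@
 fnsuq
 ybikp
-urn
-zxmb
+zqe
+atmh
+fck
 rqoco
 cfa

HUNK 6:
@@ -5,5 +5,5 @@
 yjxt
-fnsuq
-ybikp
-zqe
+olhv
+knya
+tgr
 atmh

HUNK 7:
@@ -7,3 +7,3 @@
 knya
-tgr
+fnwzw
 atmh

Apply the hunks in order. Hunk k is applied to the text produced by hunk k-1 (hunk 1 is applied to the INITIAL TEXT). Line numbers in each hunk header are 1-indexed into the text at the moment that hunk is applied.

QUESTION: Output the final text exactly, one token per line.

Hunk 1: at line 3 remove [hfpe,ciea] add [jdv,yufea] -> 11 lines: yuwm huop fjscg gabud jdv yufea umaq crwc pfj cfa axn
Hunk 2: at line 2 remove [gabud,jdv] add [qpfp,yjxt] -> 11 lines: yuwm huop fjscg qpfp yjxt yufea umaq crwc pfj cfa axn
Hunk 3: at line 4 remove [yufea,umaq] add [fnsuq,ybikp,bqksk] -> 12 lines: yuwm huop fjscg qpfp yjxt fnsuq ybikp bqksk crwc pfj cfa axn
Hunk 4: at line 6 remove [bqksk,crwc,pfj] add [urn,zxmb,rqoco] -> 12 lines: yuwm huop fjscg qpfp yjxt fnsuq ybikp urn zxmb rqoco cfa axn
Hunk 5: at line 6 remove [urn,zxmb] add [zqe,atmh,fck] -> 13 lines: yuwm huop fjscg qpfp yjxt fnsuq ybikp zqe atmh fck rqoco cfa axn
Hunk 6: at line 5 remove [fnsuq,ybikp,zqe] add [olhv,knya,tgr] -> 13 lines: yuwm huop fjscg qpfp yjxt olhv knya tgr atmh fck rqoco cfa axn
Hunk 7: at line 7 remove [tgr] add [fnwzw] -> 13 lines: yuwm huop fjscg qpfp yjxt olhv knya fnwzw atmh fck rqoco cfa axn

Answer: yuwm
huop
fjscg
qpfp
yjxt
olhv
knya
fnwzw
atmh
fck
rqoco
cfa
axn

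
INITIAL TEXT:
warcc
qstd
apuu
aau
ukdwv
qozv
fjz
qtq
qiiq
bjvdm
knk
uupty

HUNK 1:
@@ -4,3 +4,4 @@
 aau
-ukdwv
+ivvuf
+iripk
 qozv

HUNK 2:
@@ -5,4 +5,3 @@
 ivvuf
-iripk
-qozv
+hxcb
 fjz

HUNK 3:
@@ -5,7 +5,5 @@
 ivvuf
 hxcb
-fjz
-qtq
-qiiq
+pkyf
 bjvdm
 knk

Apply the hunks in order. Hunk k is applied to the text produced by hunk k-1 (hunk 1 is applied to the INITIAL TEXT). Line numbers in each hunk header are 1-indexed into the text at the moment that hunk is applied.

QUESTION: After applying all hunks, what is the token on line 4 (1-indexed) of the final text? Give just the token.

Answer: aau

Derivation:
Hunk 1: at line 4 remove [ukdwv] add [ivvuf,iripk] -> 13 lines: warcc qstd apuu aau ivvuf iripk qozv fjz qtq qiiq bjvdm knk uupty
Hunk 2: at line 5 remove [iripk,qozv] add [hxcb] -> 12 lines: warcc qstd apuu aau ivvuf hxcb fjz qtq qiiq bjvdm knk uupty
Hunk 3: at line 5 remove [fjz,qtq,qiiq] add [pkyf] -> 10 lines: warcc qstd apuu aau ivvuf hxcb pkyf bjvdm knk uupty
Final line 4: aau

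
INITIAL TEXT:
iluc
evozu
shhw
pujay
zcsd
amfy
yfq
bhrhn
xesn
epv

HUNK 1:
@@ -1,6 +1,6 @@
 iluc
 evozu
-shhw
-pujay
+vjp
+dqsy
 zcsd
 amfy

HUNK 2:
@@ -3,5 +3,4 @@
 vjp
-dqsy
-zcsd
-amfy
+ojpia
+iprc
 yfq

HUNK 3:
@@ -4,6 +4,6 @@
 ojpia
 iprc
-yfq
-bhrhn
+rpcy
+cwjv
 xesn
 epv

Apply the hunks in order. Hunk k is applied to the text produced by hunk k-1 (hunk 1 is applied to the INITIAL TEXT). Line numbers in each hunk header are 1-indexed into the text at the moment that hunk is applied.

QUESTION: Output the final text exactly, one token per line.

Hunk 1: at line 1 remove [shhw,pujay] add [vjp,dqsy] -> 10 lines: iluc evozu vjp dqsy zcsd amfy yfq bhrhn xesn epv
Hunk 2: at line 3 remove [dqsy,zcsd,amfy] add [ojpia,iprc] -> 9 lines: iluc evozu vjp ojpia iprc yfq bhrhn xesn epv
Hunk 3: at line 4 remove [yfq,bhrhn] add [rpcy,cwjv] -> 9 lines: iluc evozu vjp ojpia iprc rpcy cwjv xesn epv

Answer: iluc
evozu
vjp
ojpia
iprc
rpcy
cwjv
xesn
epv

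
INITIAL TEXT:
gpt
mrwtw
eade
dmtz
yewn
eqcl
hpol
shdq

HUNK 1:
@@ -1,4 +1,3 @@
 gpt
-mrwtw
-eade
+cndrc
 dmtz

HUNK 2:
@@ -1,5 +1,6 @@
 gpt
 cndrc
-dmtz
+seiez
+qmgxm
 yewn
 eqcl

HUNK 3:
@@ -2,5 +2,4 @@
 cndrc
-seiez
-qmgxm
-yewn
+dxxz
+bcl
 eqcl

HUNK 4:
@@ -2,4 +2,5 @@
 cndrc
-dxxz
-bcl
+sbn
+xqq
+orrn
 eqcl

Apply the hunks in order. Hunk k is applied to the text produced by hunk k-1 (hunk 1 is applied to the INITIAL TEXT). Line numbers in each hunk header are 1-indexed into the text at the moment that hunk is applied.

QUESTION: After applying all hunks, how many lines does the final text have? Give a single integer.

Hunk 1: at line 1 remove [mrwtw,eade] add [cndrc] -> 7 lines: gpt cndrc dmtz yewn eqcl hpol shdq
Hunk 2: at line 1 remove [dmtz] add [seiez,qmgxm] -> 8 lines: gpt cndrc seiez qmgxm yewn eqcl hpol shdq
Hunk 3: at line 2 remove [seiez,qmgxm,yewn] add [dxxz,bcl] -> 7 lines: gpt cndrc dxxz bcl eqcl hpol shdq
Hunk 4: at line 2 remove [dxxz,bcl] add [sbn,xqq,orrn] -> 8 lines: gpt cndrc sbn xqq orrn eqcl hpol shdq
Final line count: 8

Answer: 8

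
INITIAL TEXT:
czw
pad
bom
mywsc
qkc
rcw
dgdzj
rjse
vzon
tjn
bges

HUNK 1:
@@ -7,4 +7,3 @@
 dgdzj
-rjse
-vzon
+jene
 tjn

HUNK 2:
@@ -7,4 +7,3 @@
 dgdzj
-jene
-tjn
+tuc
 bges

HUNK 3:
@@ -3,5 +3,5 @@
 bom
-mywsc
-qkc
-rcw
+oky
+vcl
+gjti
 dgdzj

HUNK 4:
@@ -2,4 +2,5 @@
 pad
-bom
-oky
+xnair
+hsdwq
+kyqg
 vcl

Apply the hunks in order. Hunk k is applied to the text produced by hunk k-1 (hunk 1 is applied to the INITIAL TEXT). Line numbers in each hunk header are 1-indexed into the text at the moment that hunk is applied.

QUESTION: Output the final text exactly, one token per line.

Answer: czw
pad
xnair
hsdwq
kyqg
vcl
gjti
dgdzj
tuc
bges

Derivation:
Hunk 1: at line 7 remove [rjse,vzon] add [jene] -> 10 lines: czw pad bom mywsc qkc rcw dgdzj jene tjn bges
Hunk 2: at line 7 remove [jene,tjn] add [tuc] -> 9 lines: czw pad bom mywsc qkc rcw dgdzj tuc bges
Hunk 3: at line 3 remove [mywsc,qkc,rcw] add [oky,vcl,gjti] -> 9 lines: czw pad bom oky vcl gjti dgdzj tuc bges
Hunk 4: at line 2 remove [bom,oky] add [xnair,hsdwq,kyqg] -> 10 lines: czw pad xnair hsdwq kyqg vcl gjti dgdzj tuc bges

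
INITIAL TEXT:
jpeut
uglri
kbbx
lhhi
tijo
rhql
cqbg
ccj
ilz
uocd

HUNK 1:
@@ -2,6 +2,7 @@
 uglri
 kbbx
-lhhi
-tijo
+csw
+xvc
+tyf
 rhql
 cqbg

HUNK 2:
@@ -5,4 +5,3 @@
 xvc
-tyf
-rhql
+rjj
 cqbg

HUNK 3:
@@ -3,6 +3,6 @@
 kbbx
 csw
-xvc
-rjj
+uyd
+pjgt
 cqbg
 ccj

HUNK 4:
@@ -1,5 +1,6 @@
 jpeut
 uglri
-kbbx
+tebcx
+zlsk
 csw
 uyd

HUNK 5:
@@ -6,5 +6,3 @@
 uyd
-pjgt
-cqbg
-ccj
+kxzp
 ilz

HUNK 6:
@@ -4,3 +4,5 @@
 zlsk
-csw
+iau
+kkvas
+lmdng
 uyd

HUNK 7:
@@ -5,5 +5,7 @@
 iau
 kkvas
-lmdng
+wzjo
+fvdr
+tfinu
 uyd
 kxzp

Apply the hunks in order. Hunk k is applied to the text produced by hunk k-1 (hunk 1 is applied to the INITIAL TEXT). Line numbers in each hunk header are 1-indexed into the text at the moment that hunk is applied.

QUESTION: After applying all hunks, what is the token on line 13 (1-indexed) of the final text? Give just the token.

Answer: uocd

Derivation:
Hunk 1: at line 2 remove [lhhi,tijo] add [csw,xvc,tyf] -> 11 lines: jpeut uglri kbbx csw xvc tyf rhql cqbg ccj ilz uocd
Hunk 2: at line 5 remove [tyf,rhql] add [rjj] -> 10 lines: jpeut uglri kbbx csw xvc rjj cqbg ccj ilz uocd
Hunk 3: at line 3 remove [xvc,rjj] add [uyd,pjgt] -> 10 lines: jpeut uglri kbbx csw uyd pjgt cqbg ccj ilz uocd
Hunk 4: at line 1 remove [kbbx] add [tebcx,zlsk] -> 11 lines: jpeut uglri tebcx zlsk csw uyd pjgt cqbg ccj ilz uocd
Hunk 5: at line 6 remove [pjgt,cqbg,ccj] add [kxzp] -> 9 lines: jpeut uglri tebcx zlsk csw uyd kxzp ilz uocd
Hunk 6: at line 4 remove [csw] add [iau,kkvas,lmdng] -> 11 lines: jpeut uglri tebcx zlsk iau kkvas lmdng uyd kxzp ilz uocd
Hunk 7: at line 5 remove [lmdng] add [wzjo,fvdr,tfinu] -> 13 lines: jpeut uglri tebcx zlsk iau kkvas wzjo fvdr tfinu uyd kxzp ilz uocd
Final line 13: uocd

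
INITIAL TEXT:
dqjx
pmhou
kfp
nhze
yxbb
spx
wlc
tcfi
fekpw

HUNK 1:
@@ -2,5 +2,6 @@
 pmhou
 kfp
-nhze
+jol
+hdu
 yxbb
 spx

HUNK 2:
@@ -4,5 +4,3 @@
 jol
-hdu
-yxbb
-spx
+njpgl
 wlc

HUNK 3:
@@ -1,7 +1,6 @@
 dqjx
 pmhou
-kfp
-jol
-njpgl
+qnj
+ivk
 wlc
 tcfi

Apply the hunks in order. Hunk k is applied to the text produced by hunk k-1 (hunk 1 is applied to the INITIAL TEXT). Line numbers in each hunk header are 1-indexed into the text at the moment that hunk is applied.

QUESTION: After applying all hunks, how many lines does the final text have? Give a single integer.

Answer: 7

Derivation:
Hunk 1: at line 2 remove [nhze] add [jol,hdu] -> 10 lines: dqjx pmhou kfp jol hdu yxbb spx wlc tcfi fekpw
Hunk 2: at line 4 remove [hdu,yxbb,spx] add [njpgl] -> 8 lines: dqjx pmhou kfp jol njpgl wlc tcfi fekpw
Hunk 3: at line 1 remove [kfp,jol,njpgl] add [qnj,ivk] -> 7 lines: dqjx pmhou qnj ivk wlc tcfi fekpw
Final line count: 7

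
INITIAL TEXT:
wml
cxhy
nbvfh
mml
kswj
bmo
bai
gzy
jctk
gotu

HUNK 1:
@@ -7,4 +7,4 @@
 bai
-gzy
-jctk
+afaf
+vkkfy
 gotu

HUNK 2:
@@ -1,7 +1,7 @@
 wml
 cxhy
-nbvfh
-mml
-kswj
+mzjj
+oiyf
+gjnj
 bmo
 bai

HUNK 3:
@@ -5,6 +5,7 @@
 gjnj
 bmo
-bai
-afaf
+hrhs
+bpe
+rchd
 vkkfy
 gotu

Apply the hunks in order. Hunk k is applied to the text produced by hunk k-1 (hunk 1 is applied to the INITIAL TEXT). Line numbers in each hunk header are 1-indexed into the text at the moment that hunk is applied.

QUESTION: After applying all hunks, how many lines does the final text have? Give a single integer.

Answer: 11

Derivation:
Hunk 1: at line 7 remove [gzy,jctk] add [afaf,vkkfy] -> 10 lines: wml cxhy nbvfh mml kswj bmo bai afaf vkkfy gotu
Hunk 2: at line 1 remove [nbvfh,mml,kswj] add [mzjj,oiyf,gjnj] -> 10 lines: wml cxhy mzjj oiyf gjnj bmo bai afaf vkkfy gotu
Hunk 3: at line 5 remove [bai,afaf] add [hrhs,bpe,rchd] -> 11 lines: wml cxhy mzjj oiyf gjnj bmo hrhs bpe rchd vkkfy gotu
Final line count: 11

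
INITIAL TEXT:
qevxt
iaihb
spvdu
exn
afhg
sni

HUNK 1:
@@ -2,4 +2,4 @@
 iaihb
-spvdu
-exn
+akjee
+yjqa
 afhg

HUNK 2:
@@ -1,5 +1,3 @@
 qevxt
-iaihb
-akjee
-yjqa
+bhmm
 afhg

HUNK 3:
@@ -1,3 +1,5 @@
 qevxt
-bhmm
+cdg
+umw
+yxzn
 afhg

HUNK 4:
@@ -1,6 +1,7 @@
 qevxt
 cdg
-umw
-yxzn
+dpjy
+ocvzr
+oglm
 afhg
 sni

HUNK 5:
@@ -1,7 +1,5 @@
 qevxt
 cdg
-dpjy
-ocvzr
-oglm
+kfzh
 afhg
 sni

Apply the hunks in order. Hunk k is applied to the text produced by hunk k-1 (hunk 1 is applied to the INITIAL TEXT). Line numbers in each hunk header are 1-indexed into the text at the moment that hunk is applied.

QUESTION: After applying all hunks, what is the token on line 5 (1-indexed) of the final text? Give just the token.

Answer: sni

Derivation:
Hunk 1: at line 2 remove [spvdu,exn] add [akjee,yjqa] -> 6 lines: qevxt iaihb akjee yjqa afhg sni
Hunk 2: at line 1 remove [iaihb,akjee,yjqa] add [bhmm] -> 4 lines: qevxt bhmm afhg sni
Hunk 3: at line 1 remove [bhmm] add [cdg,umw,yxzn] -> 6 lines: qevxt cdg umw yxzn afhg sni
Hunk 4: at line 1 remove [umw,yxzn] add [dpjy,ocvzr,oglm] -> 7 lines: qevxt cdg dpjy ocvzr oglm afhg sni
Hunk 5: at line 1 remove [dpjy,ocvzr,oglm] add [kfzh] -> 5 lines: qevxt cdg kfzh afhg sni
Final line 5: sni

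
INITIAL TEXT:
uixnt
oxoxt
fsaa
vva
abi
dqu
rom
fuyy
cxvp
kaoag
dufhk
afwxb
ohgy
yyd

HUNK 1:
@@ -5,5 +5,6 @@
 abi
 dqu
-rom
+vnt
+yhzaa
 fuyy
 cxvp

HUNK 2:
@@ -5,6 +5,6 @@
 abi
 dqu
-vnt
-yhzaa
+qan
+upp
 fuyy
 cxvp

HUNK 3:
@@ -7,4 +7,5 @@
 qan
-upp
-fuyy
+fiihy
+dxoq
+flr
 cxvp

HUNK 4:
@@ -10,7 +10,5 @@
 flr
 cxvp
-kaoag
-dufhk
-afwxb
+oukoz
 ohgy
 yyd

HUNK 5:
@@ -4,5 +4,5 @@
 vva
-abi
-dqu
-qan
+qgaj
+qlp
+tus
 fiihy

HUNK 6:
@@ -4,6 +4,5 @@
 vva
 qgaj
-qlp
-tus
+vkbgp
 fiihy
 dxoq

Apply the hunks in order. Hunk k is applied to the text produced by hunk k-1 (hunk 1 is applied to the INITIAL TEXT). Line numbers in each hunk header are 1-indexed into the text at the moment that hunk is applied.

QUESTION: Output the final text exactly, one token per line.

Answer: uixnt
oxoxt
fsaa
vva
qgaj
vkbgp
fiihy
dxoq
flr
cxvp
oukoz
ohgy
yyd

Derivation:
Hunk 1: at line 5 remove [rom] add [vnt,yhzaa] -> 15 lines: uixnt oxoxt fsaa vva abi dqu vnt yhzaa fuyy cxvp kaoag dufhk afwxb ohgy yyd
Hunk 2: at line 5 remove [vnt,yhzaa] add [qan,upp] -> 15 lines: uixnt oxoxt fsaa vva abi dqu qan upp fuyy cxvp kaoag dufhk afwxb ohgy yyd
Hunk 3: at line 7 remove [upp,fuyy] add [fiihy,dxoq,flr] -> 16 lines: uixnt oxoxt fsaa vva abi dqu qan fiihy dxoq flr cxvp kaoag dufhk afwxb ohgy yyd
Hunk 4: at line 10 remove [kaoag,dufhk,afwxb] add [oukoz] -> 14 lines: uixnt oxoxt fsaa vva abi dqu qan fiihy dxoq flr cxvp oukoz ohgy yyd
Hunk 5: at line 4 remove [abi,dqu,qan] add [qgaj,qlp,tus] -> 14 lines: uixnt oxoxt fsaa vva qgaj qlp tus fiihy dxoq flr cxvp oukoz ohgy yyd
Hunk 6: at line 4 remove [qlp,tus] add [vkbgp] -> 13 lines: uixnt oxoxt fsaa vva qgaj vkbgp fiihy dxoq flr cxvp oukoz ohgy yyd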